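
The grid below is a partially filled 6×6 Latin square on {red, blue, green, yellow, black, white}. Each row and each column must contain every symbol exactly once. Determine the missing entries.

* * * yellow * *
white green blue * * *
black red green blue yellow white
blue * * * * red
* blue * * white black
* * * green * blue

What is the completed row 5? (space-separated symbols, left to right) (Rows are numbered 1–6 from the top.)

Cell (r1,c6): row 1 has {yellow}; column 6 has {red,blue,black,white} → green.
Cell (r2,c6): row 2 has {blue,green,white}; column 6 has {red,blue,green,black,white} → yellow.
Cell (r5,c4): row 5 has {blue,black,white}; column 4 has {blue,green,yellow} → red.
Cell (r1,c1): row 1 has {green,yellow}; column 1 has {blue,black,white} → red.
Cell (r2,c4): row 2 has {blue,green,yellow,white}; column 4 has {red,blue,green,yellow} → black.
Cell (r2,c5): row 2 has {blue,green,yellow,black,white}; column 5 has {yellow,white} → red.
Cell (r4,c4): row 4 has {red,blue}; column 4 has {red,blue,green,yellow,black} → white.
Cell (r5,c3): row 5 has {red,blue,black,white}; column 3 has {blue,green} → yellow.
Cell (r6,c1): row 6 has {blue,green}; column 1 has {red,blue,black,white} → yellow.
Cell (r6,c5): row 6 has {blue,green,yellow}; column 5 has {red,yellow,white} → black.
Cell (r1,c5): row 1 has {red,green,yellow}; column 5 has {red,yellow,black,white} → blue.
Cell (r4,c3): row 4 has {red,blue,white}; column 3 has {blue,green,yellow} → black.
Cell (r4,c5): row 4 has {red,blue,black,white}; column 5 has {red,blue,yellow,black,white} → green.
Cell (r5,c1): row 5 has {red,blue,yellow,black,white}; column 1 has {red,blue,yellow,black,white} → green.

green blue yellow red white black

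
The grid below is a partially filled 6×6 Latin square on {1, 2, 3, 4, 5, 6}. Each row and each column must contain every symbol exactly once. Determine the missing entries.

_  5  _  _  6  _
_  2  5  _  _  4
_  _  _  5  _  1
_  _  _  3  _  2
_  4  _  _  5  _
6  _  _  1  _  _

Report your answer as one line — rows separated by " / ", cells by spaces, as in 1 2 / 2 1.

(r1,c6) = 3
(r2,c4) = 6
(r5,c4) = 2
(r5,c6) = 6
(r6,c2) = 3
(r6,c6) = 5
(r1,c4) = 4
(r3,c2) = 6
(r4,c2) = 1
(r4,c5) = 4
(r6,c5) = 2
(r3,c5) = 3
(r4,c1) = 5
(r4,c3) = 6
(r6,c3) = 4
(r2,c5) = 1
(r3,c3) = 2
(r1,c3) = 1
(r2,c1) = 3
(r3,c1) = 4
(r5,c1) = 1
(r5,c3) = 3
(r1,c1) = 2

2 5 1 4 6 3 / 3 2 5 6 1 4 / 4 6 2 5 3 1 / 5 1 6 3 4 2 / 1 4 3 2 5 6 / 6 3 4 1 2 5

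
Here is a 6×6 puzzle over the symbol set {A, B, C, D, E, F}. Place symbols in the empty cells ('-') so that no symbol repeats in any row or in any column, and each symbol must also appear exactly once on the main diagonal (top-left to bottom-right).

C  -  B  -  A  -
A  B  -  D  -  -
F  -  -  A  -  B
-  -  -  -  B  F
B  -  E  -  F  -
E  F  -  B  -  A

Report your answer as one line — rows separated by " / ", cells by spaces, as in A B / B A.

C D B F A E / A B F D E C / F E D A C B / D C A E B F / B A E C F D / E F C B D A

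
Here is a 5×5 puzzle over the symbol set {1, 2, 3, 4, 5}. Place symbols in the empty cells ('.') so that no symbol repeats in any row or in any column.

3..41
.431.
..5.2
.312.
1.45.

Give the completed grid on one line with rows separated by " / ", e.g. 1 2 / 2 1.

(r1,c3): row 1 has {1,3,4}; column 3 has {1,3,4,5}, so it must be 2.
(r2,c5): row 2 has {1,3,4}; column 5 has {1,2}, so it must be 5.
(r3,c1): row 3 has {2,5}; column 1 has {1,3}, so it must be 4.
(r3,c2): row 3 has {2,4,5}; column 2 has {3,4}, so it must be 1.
(r3,c4): row 3 has {1,2,4,5}; column 4 has {1,2,4,5}, so it must be 3.
(r4,c1): row 4 has {1,2,3}; column 1 has {1,3,4}, so it must be 5.
(r4,c5): row 4 has {1,2,3,5}; column 5 has {1,2,5}, so it must be 4.
(r5,c2): row 5 has {1,4,5}; column 2 has {1,3,4}, so it must be 2.
(r5,c5): row 5 has {1,2,4,5}; column 5 has {1,2,4,5}, so it must be 3.
(r1,c2): row 1 has {1,2,3,4}; column 2 has {1,2,3,4}, so it must be 5.
(r2,c1): row 2 has {1,3,4,5}; column 1 has {1,3,4,5}, so it must be 2.

3 5 2 4 1 / 2 4 3 1 5 / 4 1 5 3 2 / 5 3 1 2 4 / 1 2 4 5 3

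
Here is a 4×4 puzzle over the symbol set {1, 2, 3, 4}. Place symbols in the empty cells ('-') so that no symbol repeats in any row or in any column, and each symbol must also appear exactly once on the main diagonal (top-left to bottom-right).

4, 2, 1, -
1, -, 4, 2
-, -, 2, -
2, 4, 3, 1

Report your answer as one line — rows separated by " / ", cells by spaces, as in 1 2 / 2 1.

Cell (r1,c4): row 1 has {1,2,4}; column 4 has {1,2} → 3.
Cell (r2,c2): row 2 has {1,2,4}; column 2 has {2,4}; the diagonal has {1,2,4} → 3.
Cell (r3,c1): row 3 has {2}; column 1 has {1,2,4} → 3.
Cell (r3,c2): row 3 has {2,3}; column 2 has {2,3,4} → 1.
Cell (r3,c4): row 3 has {1,2,3}; column 4 has {1,2,3} → 4.

4 2 1 3 / 1 3 4 2 / 3 1 2 4 / 2 4 3 1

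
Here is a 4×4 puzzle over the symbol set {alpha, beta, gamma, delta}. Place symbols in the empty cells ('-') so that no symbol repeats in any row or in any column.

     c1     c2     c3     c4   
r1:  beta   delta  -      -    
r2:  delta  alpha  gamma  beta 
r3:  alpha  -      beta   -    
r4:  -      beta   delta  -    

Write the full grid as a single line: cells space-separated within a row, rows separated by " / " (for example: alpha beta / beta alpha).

(r1,c3): row 1 has {beta,delta}; column 3 has {beta,gamma,delta}, so it must be alpha.
(r1,c4): row 1 has {alpha,beta,delta}; column 4 has {beta}, so it must be gamma.
(r3,c2): row 3 has {alpha,beta}; column 2 has {alpha,beta,delta}, so it must be gamma.
(r3,c4): row 3 has {alpha,beta,gamma}; column 4 has {beta,gamma}, so it must be delta.
(r4,c1): row 4 has {beta,delta}; column 1 has {alpha,beta,delta}, so it must be gamma.
(r4,c4): row 4 has {beta,gamma,delta}; column 4 has {beta,gamma,delta}, so it must be alpha.

beta delta alpha gamma / delta alpha gamma beta / alpha gamma beta delta / gamma beta delta alpha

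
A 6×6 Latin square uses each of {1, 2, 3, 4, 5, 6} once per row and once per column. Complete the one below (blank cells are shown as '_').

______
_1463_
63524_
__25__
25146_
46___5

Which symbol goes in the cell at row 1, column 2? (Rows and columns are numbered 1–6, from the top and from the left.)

2

row 2 has {1,3,4,6}; column 1 has {2,4,6} — only 5 is left for (r2,c1).
row 2 has {1,3,4,5,6}; column 6 has {5} — only 2 is left for (r2,c6).
row 3 has {2,3,4,5,6}; column 6 has {2,5} — only 1 is left for (r3,c6).
row 4 has {2,5}; column 2 has {1,3,5,6} — only 4 is left for (r4,c2).
row 4 has {2,4,5}; column 5 has {3,4,6} — only 1 is left for (r4,c5).
row 5 has {1,2,4,5,6}; column 6 has {1,2,5} — only 3 is left for (r5,c6).
row 6 has {4,5,6}; column 3 has {1,2,4,5} — only 3 is left for (r6,c3).
row 6 has {3,4,5,6}; column 4 has {2,4,5,6} — only 1 is left for (r6,c4).
row 6 has {1,3,4,5,6}; column 5 has {1,3,4,6} — only 2 is left for (r6,c5).
row 1 is empty so far; column 2 has {1,3,4,5,6} — only 2 is left for (r1,c2).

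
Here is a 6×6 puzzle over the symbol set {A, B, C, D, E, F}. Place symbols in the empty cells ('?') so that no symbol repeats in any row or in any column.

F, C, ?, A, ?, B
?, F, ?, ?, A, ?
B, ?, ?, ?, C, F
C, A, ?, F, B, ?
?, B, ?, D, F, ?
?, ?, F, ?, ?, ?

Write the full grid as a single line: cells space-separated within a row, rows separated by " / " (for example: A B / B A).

row 3 has {B,C,F}; column 4 has {A,D,F} — only E is left for (r3,c4).
row 3 has {B,C,E,F}; column 2 has {A,B,C,F} — only D is left for (r3,c2).
row 3 has {B,C,D,E,F}; column 3 has {F} — only A is left for (r3,c3).
row 6 has {F}; column 2 has {A,B,C,D,F} — only E is left for (r6,c2).
row 6 has {E,F}; column 5 has {A,B,C,F} — only D is left for (r6,c5).
row 1 has {A,B,C,F}; column 5 has {A,B,C,D,F} — only E is left for (r1,c5).
row 6 has {D,E,F}; column 1 has {B,C,F} — only A is left for (r6,c1).
row 6 has {A,D,E,F}; column 6 has {B,F} — only C is left for (r6,c6).
row 1 has {A,B,C,E,F}; column 3 has {A,F} — only D is left for (r1,c3).
row 4 has {A,B,C,F}; column 3 has {A,D,F} — only E is left for (r4,c3).
row 4 has {A,B,C,E,F}; column 6 has {B,C,F} — only D is left for (r4,c6).
row 5 has {B,D,F}; column 1 has {A,B,C,F} — only E is left for (r5,c1).
row 5 has {B,D,E,F}; column 3 has {A,D,E,F} — only C is left for (r5,c3).
row 5 has {B,C,D,E,F}; column 6 has {B,C,D,F} — only A is left for (r5,c6).
row 6 has {A,C,D,E,F}; column 4 has {A,D,E,F} — only B is left for (r6,c4).
row 2 has {A,F}; column 1 has {A,B,C,E,F} — only D is left for (r2,c1).
row 2 has {A,D,F}; column 3 has {A,C,D,E,F} — only B is left for (r2,c3).
row 2 has {A,B,D,F}; column 4 has {A,B,D,E,F} — only C is left for (r2,c4).
row 2 has {A,B,C,D,F}; column 6 has {A,B,C,D,F} — only E is left for (r2,c6).

F C D A E B / D F B C A E / B D A E C F / C A E F B D / E B C D F A / A E F B D C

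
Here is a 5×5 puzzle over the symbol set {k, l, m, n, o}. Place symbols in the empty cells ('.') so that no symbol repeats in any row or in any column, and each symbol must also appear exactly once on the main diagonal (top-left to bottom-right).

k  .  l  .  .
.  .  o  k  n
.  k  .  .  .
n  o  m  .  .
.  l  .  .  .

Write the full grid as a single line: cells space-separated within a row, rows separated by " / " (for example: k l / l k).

k n l o m / l m o k n / o k n m l / n o m l k / m l k n o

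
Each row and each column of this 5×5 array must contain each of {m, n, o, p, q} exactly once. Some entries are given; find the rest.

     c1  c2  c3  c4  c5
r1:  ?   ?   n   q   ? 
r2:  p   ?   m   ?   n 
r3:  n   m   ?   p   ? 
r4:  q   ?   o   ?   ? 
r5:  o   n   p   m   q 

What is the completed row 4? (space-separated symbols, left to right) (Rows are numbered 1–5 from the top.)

q p o n m

(r1,c1) = m
(r2,c4) = o
(r3,c3) = q
(r3,c5) = o
(r4,c2) = p
(r4,c4) = n
(r4,c5) = m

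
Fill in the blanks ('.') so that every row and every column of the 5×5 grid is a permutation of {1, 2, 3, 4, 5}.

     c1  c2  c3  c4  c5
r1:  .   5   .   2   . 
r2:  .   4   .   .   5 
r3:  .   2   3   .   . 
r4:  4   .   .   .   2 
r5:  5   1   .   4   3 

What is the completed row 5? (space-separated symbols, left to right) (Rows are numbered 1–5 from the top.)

5 1 2 4 3

At row 3, column 1: row 3 has {2,3}; column 1 has {4,5}; that leaves 1.
At row 3, column 4: row 3 has {1,2,3}; column 4 has {2,4}; that leaves 5.
At row 3, column 5: row 3 has {1,2,3,5}; column 5 has {2,3,5}; that leaves 4.
At row 4, column 2: row 4 has {2,4}; column 2 has {1,2,4,5}; that leaves 3.
At row 4, column 4: row 4 has {2,3,4}; column 4 has {2,4,5}; that leaves 1.
At row 5, column 3: row 5 has {1,3,4,5}; column 3 has {3}; that leaves 2.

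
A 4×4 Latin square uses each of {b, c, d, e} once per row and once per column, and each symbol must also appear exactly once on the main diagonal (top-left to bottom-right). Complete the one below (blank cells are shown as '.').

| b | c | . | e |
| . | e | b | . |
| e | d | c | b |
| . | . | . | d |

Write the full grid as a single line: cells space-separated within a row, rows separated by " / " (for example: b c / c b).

b c d e / d e b c / e d c b / c b e d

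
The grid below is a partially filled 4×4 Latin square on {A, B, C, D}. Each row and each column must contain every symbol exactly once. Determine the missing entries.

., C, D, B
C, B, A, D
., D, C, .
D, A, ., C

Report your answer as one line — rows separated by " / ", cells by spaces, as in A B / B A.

A C D B / C B A D / B D C A / D A B C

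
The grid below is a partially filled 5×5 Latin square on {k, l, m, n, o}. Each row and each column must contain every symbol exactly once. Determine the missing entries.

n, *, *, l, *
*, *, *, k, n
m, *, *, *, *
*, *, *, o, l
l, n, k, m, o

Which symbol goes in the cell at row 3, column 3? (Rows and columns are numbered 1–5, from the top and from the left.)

l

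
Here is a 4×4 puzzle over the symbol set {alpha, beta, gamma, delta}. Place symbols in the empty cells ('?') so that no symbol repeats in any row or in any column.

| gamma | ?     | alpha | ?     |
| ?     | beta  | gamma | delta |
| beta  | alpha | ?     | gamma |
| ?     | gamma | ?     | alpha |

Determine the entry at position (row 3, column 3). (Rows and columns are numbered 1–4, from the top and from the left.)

delta

(r1,c2): row 1 has {alpha,gamma}; column 2 has {alpha,beta,gamma}, so it must be delta.
(r1,c4): row 1 has {alpha,gamma,delta}; column 4 has {alpha,gamma,delta}, so it must be beta.
(r2,c1): row 2 has {beta,gamma,delta}; column 1 has {beta,gamma}, so it must be alpha.
(r3,c3): row 3 has {alpha,beta,gamma}; column 3 has {alpha,gamma}, so it must be delta.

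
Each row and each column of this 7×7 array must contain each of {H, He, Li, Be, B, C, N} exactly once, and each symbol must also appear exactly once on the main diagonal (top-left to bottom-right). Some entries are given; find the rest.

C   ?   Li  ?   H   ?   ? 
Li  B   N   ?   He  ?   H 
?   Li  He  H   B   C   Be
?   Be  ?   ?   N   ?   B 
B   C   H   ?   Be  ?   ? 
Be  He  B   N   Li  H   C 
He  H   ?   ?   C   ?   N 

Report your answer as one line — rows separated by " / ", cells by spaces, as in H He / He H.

C N Li Be H B He / Li B N C He Be H / N Li He H B C Be / H Be C Li N He B / B C H He Be N Li / Be He B N Li H C / He H Be B C Li N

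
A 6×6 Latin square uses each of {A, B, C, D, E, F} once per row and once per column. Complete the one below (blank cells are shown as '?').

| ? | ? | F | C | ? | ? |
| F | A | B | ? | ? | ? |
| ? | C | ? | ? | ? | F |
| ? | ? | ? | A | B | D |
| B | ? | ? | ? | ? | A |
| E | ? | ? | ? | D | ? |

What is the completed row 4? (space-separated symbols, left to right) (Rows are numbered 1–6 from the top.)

C F E A B D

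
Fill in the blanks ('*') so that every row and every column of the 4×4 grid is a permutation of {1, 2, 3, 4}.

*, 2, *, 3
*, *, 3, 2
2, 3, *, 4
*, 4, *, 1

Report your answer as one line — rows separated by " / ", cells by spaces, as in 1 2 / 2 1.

At row 2, column 2: row 2 has {2,3}; column 2 has {2,3,4}; that leaves 1.
At row 3, column 3: row 3 has {2,3,4}; column 3 has {3}; that leaves 1.
At row 4, column 1: row 4 has {1,4}; column 1 has {2}; that leaves 3.
At row 4, column 3: row 4 has {1,3,4}; column 3 has {1,3}; that leaves 2.
At row 1, column 3: row 1 has {2,3}; column 3 has {1,2,3}; that leaves 4.
At row 2, column 1: row 2 has {1,2,3}; column 1 has {2,3}; that leaves 4.
At row 1, column 1: row 1 has {2,3,4}; column 1 has {2,3,4}; that leaves 1.

1 2 4 3 / 4 1 3 2 / 2 3 1 4 / 3 4 2 1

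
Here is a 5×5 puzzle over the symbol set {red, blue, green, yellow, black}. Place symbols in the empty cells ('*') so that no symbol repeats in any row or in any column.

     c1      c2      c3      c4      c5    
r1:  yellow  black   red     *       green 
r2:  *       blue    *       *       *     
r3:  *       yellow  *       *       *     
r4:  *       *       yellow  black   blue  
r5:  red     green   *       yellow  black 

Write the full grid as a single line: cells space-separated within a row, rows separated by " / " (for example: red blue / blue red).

yellow black red blue green / black blue green red yellow / blue yellow black green red / green red yellow black blue / red green blue yellow black

(r1,c4) = blue
(r3,c5) = red
(r4,c1) = green
(r4,c2) = red
(r5,c3) = blue
(r2,c1) = black
(r2,c3) = green
(r2,c4) = red
(r2,c5) = yellow
(r3,c1) = blue
(r3,c3) = black
(r3,c4) = green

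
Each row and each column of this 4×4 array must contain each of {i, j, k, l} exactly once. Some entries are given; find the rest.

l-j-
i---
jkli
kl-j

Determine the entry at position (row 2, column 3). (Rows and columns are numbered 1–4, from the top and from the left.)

At row 1, column 2: row 1 has {j,l}; column 2 has {k,l}; that leaves i.
At row 1, column 4: row 1 has {i,j,l}; column 4 has {i,j}; that leaves k.
At row 2, column 2: row 2 has {i}; column 2 has {i,k,l}; that leaves j.
At row 2, column 3: row 2 has {i,j}; column 3 has {j,l}; that leaves k.

k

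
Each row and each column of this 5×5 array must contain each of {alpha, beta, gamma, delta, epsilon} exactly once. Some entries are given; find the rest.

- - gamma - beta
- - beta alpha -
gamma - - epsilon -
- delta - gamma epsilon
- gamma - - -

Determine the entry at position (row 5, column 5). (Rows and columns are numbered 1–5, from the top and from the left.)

delta

row 1 has {beta,gamma}; column 4 has {alpha,gamma,epsilon} — only delta is left for (r1,c4).
row 2 has {alpha,beta}; column 2 has {gamma,delta} — only epsilon is left for (r2,c2).
row 4 has {gamma,delta,epsilon}; column 3 has {beta,gamma} — only alpha is left for (r4,c3).
row 5 has {gamma}; column 4 has {alpha,gamma,delta,epsilon} — only beta is left for (r5,c4).
row 1 has {beta,gamma,delta}; column 2 has {gamma,delta,epsilon} — only alpha is left for (r1,c2).
row 2 has {alpha,beta,epsilon}; column 1 has {gamma} — only delta is left for (r2,c1).
row 2 has {alpha,beta,delta,epsilon}; column 5 has {beta,epsilon} — only gamma is left for (r2,c5).
row 3 has {gamma,epsilon}; column 2 has {alpha,gamma,delta,epsilon} — only beta is left for (r3,c2).
row 3 has {beta,gamma,epsilon}; column 3 has {alpha,beta,gamma} — only delta is left for (r3,c3).
row 3 has {beta,gamma,delta,epsilon}; column 5 has {beta,gamma,epsilon} — only alpha is left for (r3,c5).
row 4 has {alpha,gamma,delta,epsilon}; column 1 has {gamma,delta} — only beta is left for (r4,c1).
row 5 has {beta,gamma}; column 3 has {alpha,beta,gamma,delta} — only epsilon is left for (r5,c3).
row 5 has {beta,gamma,epsilon}; column 5 has {alpha,beta,gamma,epsilon} — only delta is left for (r5,c5).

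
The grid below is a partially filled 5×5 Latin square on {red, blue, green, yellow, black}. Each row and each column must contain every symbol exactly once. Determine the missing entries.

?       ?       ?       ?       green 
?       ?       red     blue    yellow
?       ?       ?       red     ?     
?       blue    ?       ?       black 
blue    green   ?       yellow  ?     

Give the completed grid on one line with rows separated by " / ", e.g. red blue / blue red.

(r1,c4) = black
(r2,c2) = black
(r3,c2) = yellow
(r3,c5) = blue
(r4,c4) = green
(r5,c3) = black
(r5,c5) = red
(r1,c2) = red
(r2,c1) = green
(r3,c1) = black
(r3,c3) = green
(r4,c3) = yellow
(r1,c1) = yellow
(r1,c3) = blue
(r4,c1) = red

yellow red blue black green / green black red blue yellow / black yellow green red blue / red blue yellow green black / blue green black yellow red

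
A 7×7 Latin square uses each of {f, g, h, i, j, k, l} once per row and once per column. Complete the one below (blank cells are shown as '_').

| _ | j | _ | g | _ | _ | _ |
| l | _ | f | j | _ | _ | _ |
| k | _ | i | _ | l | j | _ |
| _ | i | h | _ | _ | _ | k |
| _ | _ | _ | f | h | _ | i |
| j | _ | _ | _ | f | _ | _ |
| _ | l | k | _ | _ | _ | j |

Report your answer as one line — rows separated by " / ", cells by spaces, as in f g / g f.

(r1,c3) = l
(r3,c4) = h
(r4,c4) = l
(r5,c1) = g
(r5,c2) = k
(r5,c3) = j
(r5,c6) = l
(r6,c3) = g
(r7,c4) = i
(r7,c5) = g
(r4,c1) = f
(r4,c5) = j
(r4,c6) = g
(r6,c2) = h
(r6,c4) = k
(r6,c6) = i
(r6,c7) = l
(r7,c1) = h
(r7,c6) = f
(r1,c1) = i
(r1,c5) = k
(r1,c6) = h
(r1,c7) = f
(r2,c2) = g
(r2,c5) = i
(r2,c6) = k
(r2,c7) = h
(r3,c2) = f
(r3,c7) = g

i j l g k h f / l g f j i k h / k f i h l j g / f i h l j g k / g k j f h l i / j h g k f i l / h l k i g f j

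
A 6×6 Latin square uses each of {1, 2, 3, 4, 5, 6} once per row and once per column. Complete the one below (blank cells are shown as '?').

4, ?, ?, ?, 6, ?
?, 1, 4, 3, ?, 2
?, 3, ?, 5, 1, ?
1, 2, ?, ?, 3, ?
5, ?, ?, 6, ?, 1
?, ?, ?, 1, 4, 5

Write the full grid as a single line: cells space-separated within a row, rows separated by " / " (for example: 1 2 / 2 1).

row 1 has {4,6}; column 2 has {1,2,3} — only 5 is left for (r1,c2).
row 1 has {4,5,6}; column 4 has {1,3,5,6} — only 2 is left for (r1,c4).
row 1 has {2,4,5,6}; column 6 has {1,2,5} — only 3 is left for (r1,c6).
row 2 has {1,2,3,4}; column 1 has {1,4,5} — only 6 is left for (r2,c1).
row 2 has {1,2,3,4,6}; column 5 has {1,3,4,6} — only 5 is left for (r2,c5).
row 3 has {1,3,5}; column 1 has {1,4,5,6} — only 2 is left for (r3,c1).
row 3 has {1,2,3,5}; column 3 has {4} — only 6 is left for (r3,c3).
row 3 has {1,2,3,5,6}; column 6 has {1,2,3,5} — only 4 is left for (r3,c6).
row 4 has {1,2,3}; column 3 has {4,6} — only 5 is left for (r4,c3).
row 4 has {1,2,3,5}; column 4 has {1,2,3,5,6} — only 4 is left for (r4,c4).
row 4 has {1,2,3,4,5}; column 6 has {1,2,3,4,5} — only 6 is left for (r4,c6).
row 5 has {1,5,6}; column 2 has {1,2,3,5} — only 4 is left for (r5,c2).
row 5 has {1,4,5,6}; column 5 has {1,3,4,5,6} — only 2 is left for (r5,c5).
row 6 has {1,4,5}; column 1 has {1,2,4,5,6} — only 3 is left for (r6,c1).
row 6 has {1,3,4,5}; column 2 has {1,2,3,4,5} — only 6 is left for (r6,c2).
row 6 has {1,3,4,5,6}; column 3 has {4,5,6} — only 2 is left for (r6,c3).
row 1 has {2,3,4,5,6}; column 3 has {2,4,5,6} — only 1 is left for (r1,c3).
row 5 has {1,2,4,5,6}; column 3 has {1,2,4,5,6} — only 3 is left for (r5,c3).

4 5 1 2 6 3 / 6 1 4 3 5 2 / 2 3 6 5 1 4 / 1 2 5 4 3 6 / 5 4 3 6 2 1 / 3 6 2 1 4 5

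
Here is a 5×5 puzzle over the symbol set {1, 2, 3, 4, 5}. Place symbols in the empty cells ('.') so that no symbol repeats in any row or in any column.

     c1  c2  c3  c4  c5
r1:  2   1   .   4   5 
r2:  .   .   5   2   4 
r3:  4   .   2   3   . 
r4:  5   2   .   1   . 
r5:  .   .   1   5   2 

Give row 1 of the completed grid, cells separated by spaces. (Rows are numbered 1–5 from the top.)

2 1 3 4 5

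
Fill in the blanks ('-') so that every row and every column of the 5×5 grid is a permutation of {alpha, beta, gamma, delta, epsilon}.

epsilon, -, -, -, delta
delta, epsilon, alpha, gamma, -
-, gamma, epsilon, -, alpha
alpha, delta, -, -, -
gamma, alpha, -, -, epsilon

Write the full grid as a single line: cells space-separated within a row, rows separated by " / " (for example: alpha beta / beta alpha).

(r1,c2): row 1 has {delta,epsilon}; column 2 has {alpha,gamma,delta,epsilon}, so it must be beta.
(r1,c3): row 1 has {beta,delta,epsilon}; column 3 has {alpha,epsilon}, so it must be gamma.
(r1,c4): row 1 has {beta,gamma,delta,epsilon}; column 4 has {gamma}, so it must be alpha.
(r2,c5): row 2 has {alpha,gamma,delta,epsilon}; column 5 has {alpha,delta,epsilon}, so it must be beta.
(r3,c1): row 3 has {alpha,gamma,epsilon}; column 1 has {alpha,gamma,delta,epsilon}, so it must be beta.
(r3,c4): row 3 has {alpha,beta,gamma,epsilon}; column 4 has {alpha,gamma}, so it must be delta.
(r4,c3): row 4 has {alpha,delta}; column 3 has {alpha,gamma,epsilon}, so it must be beta.
(r4,c4): row 4 has {alpha,beta,delta}; column 4 has {alpha,gamma,delta}, so it must be epsilon.
(r4,c5): row 4 has {alpha,beta,delta,epsilon}; column 5 has {alpha,beta,delta,epsilon}, so it must be gamma.
(r5,c3): row 5 has {alpha,gamma,epsilon}; column 3 has {alpha,beta,gamma,epsilon}, so it must be delta.
(r5,c4): row 5 has {alpha,gamma,delta,epsilon}; column 4 has {alpha,gamma,delta,epsilon}, so it must be beta.

epsilon beta gamma alpha delta / delta epsilon alpha gamma beta / beta gamma epsilon delta alpha / alpha delta beta epsilon gamma / gamma alpha delta beta epsilon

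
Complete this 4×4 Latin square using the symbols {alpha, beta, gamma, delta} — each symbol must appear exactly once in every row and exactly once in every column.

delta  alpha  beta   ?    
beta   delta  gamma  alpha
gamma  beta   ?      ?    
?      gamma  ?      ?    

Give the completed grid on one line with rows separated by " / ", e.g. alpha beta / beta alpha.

(r1,c4) = gamma
(r3,c4) = delta
(r4,c1) = alpha
(r4,c3) = delta
(r4,c4) = beta
(r3,c3) = alpha

delta alpha beta gamma / beta delta gamma alpha / gamma beta alpha delta / alpha gamma delta beta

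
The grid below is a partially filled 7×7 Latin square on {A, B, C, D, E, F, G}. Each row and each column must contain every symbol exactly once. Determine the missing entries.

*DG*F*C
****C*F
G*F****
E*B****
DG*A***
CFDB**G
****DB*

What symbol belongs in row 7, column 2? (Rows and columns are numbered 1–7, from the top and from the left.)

C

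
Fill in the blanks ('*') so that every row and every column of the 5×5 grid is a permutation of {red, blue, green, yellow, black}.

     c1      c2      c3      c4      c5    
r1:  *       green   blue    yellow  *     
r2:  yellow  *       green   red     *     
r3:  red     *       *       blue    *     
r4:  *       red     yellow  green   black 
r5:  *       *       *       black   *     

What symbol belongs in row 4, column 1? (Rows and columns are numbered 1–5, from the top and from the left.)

row 1 has {blue,green,yellow}; column 1 has {red,yellow} — only black is left for (r1,c1).
row 1 has {blue,green,yellow,black}; column 5 has {black} — only red is left for (r1,c5).
row 2 has {red,green,yellow}; column 5 has {red,black} — only blue is left for (r2,c5).
row 3 has {red,blue}; column 3 has {blue,green,yellow} — only black is left for (r3,c3).
row 4 has {red,green,yellow,black}; column 1 has {red,yellow,black} — only blue is left for (r4,c1).

blue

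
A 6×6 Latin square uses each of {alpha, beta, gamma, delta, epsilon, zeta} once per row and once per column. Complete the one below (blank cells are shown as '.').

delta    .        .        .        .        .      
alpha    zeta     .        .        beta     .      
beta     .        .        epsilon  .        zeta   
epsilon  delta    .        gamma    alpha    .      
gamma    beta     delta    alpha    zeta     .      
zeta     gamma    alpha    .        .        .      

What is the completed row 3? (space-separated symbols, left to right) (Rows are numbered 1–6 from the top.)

beta alpha gamma epsilon delta zeta

(r2,c4) = delta
(r3,c2) = alpha
(r3,c3) = gamma
(r3,c5) = delta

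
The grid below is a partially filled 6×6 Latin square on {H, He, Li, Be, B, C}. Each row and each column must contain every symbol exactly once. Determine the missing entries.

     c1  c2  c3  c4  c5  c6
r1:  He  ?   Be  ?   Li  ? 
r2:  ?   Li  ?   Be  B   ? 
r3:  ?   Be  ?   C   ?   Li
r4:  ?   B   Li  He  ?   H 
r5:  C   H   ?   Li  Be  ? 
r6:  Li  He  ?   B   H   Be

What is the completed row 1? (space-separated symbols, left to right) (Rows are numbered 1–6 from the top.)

(r1,c2) = C
(r1,c4) = H
(r1,c6) = B

He C Be H Li B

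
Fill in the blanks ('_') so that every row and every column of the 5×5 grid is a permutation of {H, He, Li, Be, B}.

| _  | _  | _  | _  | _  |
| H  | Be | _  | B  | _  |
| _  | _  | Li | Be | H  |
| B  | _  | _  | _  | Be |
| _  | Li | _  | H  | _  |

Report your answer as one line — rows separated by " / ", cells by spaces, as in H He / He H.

Li H Be He B / H Be He B Li / He B Li Be H / B He H Li Be / Be Li B H He

(r2,c3): row 2 has {H,Be,B}; column 3 has {Li}, so it must be He.
(r2,c5): row 2 has {H,He,Be,B}; column 5 has {H,Be}, so it must be Li.
(r3,c1): row 3 has {H,Li,Be}; column 1 has {H,B}, so it must be He.
(r3,c2): row 3 has {H,He,Li,Be}; column 2 has {Li,Be}, so it must be B.
(r4,c3): row 4 has {Be,B}; column 3 has {He,Li}, so it must be H.
(r5,c1): row 5 has {H,Li}; column 1 has {H,He,B}, so it must be Be.
(r5,c3): row 5 has {H,Li,Be}; column 3 has {H,He,Li}, so it must be B.
(r5,c5): row 5 has {H,Li,Be,B}; column 5 has {H,Li,Be}, so it must be He.
(r1,c1): row 1 is empty so far; column 1 has {H,He,Be,B}, so it must be Li.
(r1,c3): row 1 has {Li}; column 3 has {H,He,Li,B}, so it must be Be.
(r1,c4): row 1 has {Li,Be}; column 4 has {H,Be,B}, so it must be He.
(r1,c5): row 1 has {He,Li,Be}; column 5 has {H,He,Li,Be}, so it must be B.
(r4,c2): row 4 has {H,Be,B}; column 2 has {Li,Be,B}, so it must be He.
(r4,c4): row 4 has {H,He,Be,B}; column 4 has {H,He,Be,B}, so it must be Li.
(r1,c2): row 1 has {He,Li,Be,B}; column 2 has {He,Li,Be,B}, so it must be H.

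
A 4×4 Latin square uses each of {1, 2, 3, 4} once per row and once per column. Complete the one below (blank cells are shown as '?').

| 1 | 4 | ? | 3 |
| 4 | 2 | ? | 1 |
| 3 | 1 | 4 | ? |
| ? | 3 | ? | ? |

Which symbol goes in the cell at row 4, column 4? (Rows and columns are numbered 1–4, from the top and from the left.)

4

Cell (r1,c3): row 1 has {1,3,4}; column 3 has {4} → 2.
Cell (r2,c3): row 2 has {1,2,4}; column 3 has {2,4} → 3.
Cell (r3,c4): row 3 has {1,3,4}; column 4 has {1,3} → 2.
Cell (r4,c1): row 4 has {3}; column 1 has {1,3,4} → 2.
Cell (r4,c3): row 4 has {2,3}; column 3 has {2,3,4} → 1.
Cell (r4,c4): row 4 has {1,2,3}; column 4 has {1,2,3} → 4.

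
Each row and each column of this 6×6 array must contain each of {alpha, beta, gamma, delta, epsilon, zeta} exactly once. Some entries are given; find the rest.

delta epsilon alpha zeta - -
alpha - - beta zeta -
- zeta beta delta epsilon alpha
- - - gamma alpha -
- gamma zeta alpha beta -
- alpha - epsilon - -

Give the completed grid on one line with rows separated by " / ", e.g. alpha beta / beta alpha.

Cell (r1,c5): row 1 has {alpha,delta,epsilon,zeta}; column 5 has {alpha,beta,epsilon,zeta} → gamma.
Cell (r1,c6): row 1 has {alpha,gamma,delta,epsilon,zeta}; column 6 has {alpha} → beta.
Cell (r2,c2): row 2 has {alpha,beta,zeta}; column 2 has {alpha,gamma,epsilon,zeta} → delta.
Cell (r3,c1): row 3 has {alpha,beta,delta,epsilon,zeta}; column 1 has {alpha,delta} → gamma.
Cell (r4,c2): row 4 has {alpha,gamma}; column 2 has {alpha,gamma,delta,epsilon,zeta} → beta.
Cell (r5,c1): row 5 has {alpha,beta,gamma,zeta}; column 1 has {alpha,gamma,delta} → epsilon.
Cell (r5,c6): row 5 has {alpha,beta,gamma,epsilon,zeta}; column 6 has {alpha,beta} → delta.
Cell (r6,c5): row 6 has {alpha,epsilon}; column 5 has {alpha,beta,gamma,epsilon,zeta} → delta.
Cell (r4,c1): row 4 has {alpha,beta,gamma}; column 1 has {alpha,gamma,delta,epsilon} → zeta.
Cell (r4,c6): row 4 has {alpha,beta,gamma,zeta}; column 6 has {alpha,beta,delta} → epsilon.
Cell (r6,c1): row 6 has {alpha,delta,epsilon}; column 1 has {alpha,gamma,delta,epsilon,zeta} → beta.
Cell (r6,c3): row 6 has {alpha,beta,delta,epsilon}; column 3 has {alpha,beta,zeta} → gamma.
Cell (r6,c6): row 6 has {alpha,beta,gamma,delta,epsilon}; column 6 has {alpha,beta,delta,epsilon} → zeta.
Cell (r2,c3): row 2 has {alpha,beta,delta,zeta}; column 3 has {alpha,beta,gamma,zeta} → epsilon.
Cell (r2,c6): row 2 has {alpha,beta,delta,epsilon,zeta}; column 6 has {alpha,beta,delta,epsilon,zeta} → gamma.
Cell (r4,c3): row 4 has {alpha,beta,gamma,epsilon,zeta}; column 3 has {alpha,beta,gamma,epsilon,zeta} → delta.

delta epsilon alpha zeta gamma beta / alpha delta epsilon beta zeta gamma / gamma zeta beta delta epsilon alpha / zeta beta delta gamma alpha epsilon / epsilon gamma zeta alpha beta delta / beta alpha gamma epsilon delta zeta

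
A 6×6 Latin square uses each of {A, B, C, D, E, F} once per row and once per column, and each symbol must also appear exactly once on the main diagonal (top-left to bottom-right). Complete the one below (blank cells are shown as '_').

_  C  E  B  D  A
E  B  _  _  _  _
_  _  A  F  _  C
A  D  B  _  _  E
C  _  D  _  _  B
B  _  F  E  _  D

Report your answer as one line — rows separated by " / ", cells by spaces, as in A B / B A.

F C E B D A / E B C D A F / D E A F B C / A D B C F E / C F D A E B / B A F E C D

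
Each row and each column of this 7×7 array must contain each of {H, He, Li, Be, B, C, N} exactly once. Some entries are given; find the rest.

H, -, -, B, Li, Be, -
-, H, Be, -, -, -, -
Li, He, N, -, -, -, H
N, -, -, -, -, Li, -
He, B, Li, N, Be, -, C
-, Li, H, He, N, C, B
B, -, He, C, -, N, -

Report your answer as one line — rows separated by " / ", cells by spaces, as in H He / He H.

H N C B Li Be He / C H Be Li B He N / Li He N Be C B H / N C B H He Li Be / He B Li N Be H C / Be Li H He N C B / B Be He C H N Li

Cell (r1,c3): row 1 has {H,Li,Be,B}; column 3 has {H,He,Li,Be,N} → C.
Cell (r2,c1): row 2 has {H,Be}; column 1 has {H,He,Li,B,N} → C.
Cell (r2,c4): row 2 has {H,Be,C}; column 4 has {He,B,C,N} → Li.
Cell (r3,c4): row 3 has {H,He,Li,N}; column 4 has {He,Li,B,C,N} → Be.
Cell (r3,c6): row 3 has {H,He,Li,Be,N}; column 6 has {Li,Be,C,N} → B.
Cell (r4,c3): row 4 has {Li,N}; column 3 has {H,He,Li,Be,C,N} → B.
Cell (r4,c4): row 4 has {Li,B,N}; column 4 has {He,Li,Be,B,C,N} → H.
Cell (r5,c6): row 5 has {He,Li,Be,B,C,N}; column 6 has {Li,Be,B,C,N} → H.
Cell (r6,c1): row 6 has {H,He,Li,B,C,N}; column 1 has {H,He,Li,B,C,N} → Be.
Cell (r7,c2): row 7 has {He,B,C,N}; column 2 has {H,He,Li,B} → Be.
Cell (r7,c5): row 7 has {He,Be,B,C,N}; column 5 has {Li,Be,N} → H.
Cell (r7,c7): row 7 has {H,He,Be,B,C,N}; column 7 has {H,B,C} → Li.
Cell (r1,c2): row 1 has {H,Li,Be,B,C}; column 2 has {H,He,Li,Be,B} → N.
Cell (r1,c7): row 1 has {H,Li,Be,B,C,N}; column 7 has {H,Li,B,C} → He.
Cell (r2,c6): row 2 has {H,Li,Be,C}; column 6 has {H,Li,Be,B,C,N} → He.
Cell (r2,c7): row 2 has {H,He,Li,Be,C}; column 7 has {H,He,Li,B,C} → N.
Cell (r3,c5): row 3 has {H,He,Li,Be,B,N}; column 5 has {H,Li,Be,N} → C.
Cell (r4,c2): row 4 has {H,Li,B,N}; column 2 has {H,He,Li,Be,B,N} → C.
Cell (r4,c5): row 4 has {H,Li,B,C,N}; column 5 has {H,Li,Be,C,N} → He.
Cell (r4,c7): row 4 has {H,He,Li,B,C,N}; column 7 has {H,He,Li,B,C,N} → Be.
Cell (r2,c5): row 2 has {H,He,Li,Be,C,N}; column 5 has {H,He,Li,Be,C,N} → B.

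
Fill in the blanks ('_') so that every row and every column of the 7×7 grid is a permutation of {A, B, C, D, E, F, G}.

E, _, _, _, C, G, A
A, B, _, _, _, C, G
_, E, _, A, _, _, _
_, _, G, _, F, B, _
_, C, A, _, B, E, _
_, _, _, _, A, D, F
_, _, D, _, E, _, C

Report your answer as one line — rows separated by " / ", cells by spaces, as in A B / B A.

E D B F C G A / A B F E D C G / D E C A G F B / C A G D F B E / F C A G B E D / B G E C A D F / G F D B E A C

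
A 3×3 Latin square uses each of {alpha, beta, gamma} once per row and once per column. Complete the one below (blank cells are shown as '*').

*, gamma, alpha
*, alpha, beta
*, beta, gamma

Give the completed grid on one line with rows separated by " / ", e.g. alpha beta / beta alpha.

(r1,c1): row 1 has {alpha,gamma}; column 1 is empty so far, so it must be beta.
(r2,c1): row 2 has {alpha,beta}; column 1 has {beta}, so it must be gamma.
(r3,c1): row 3 has {beta,gamma}; column 1 has {beta,gamma}, so it must be alpha.

beta gamma alpha / gamma alpha beta / alpha beta gamma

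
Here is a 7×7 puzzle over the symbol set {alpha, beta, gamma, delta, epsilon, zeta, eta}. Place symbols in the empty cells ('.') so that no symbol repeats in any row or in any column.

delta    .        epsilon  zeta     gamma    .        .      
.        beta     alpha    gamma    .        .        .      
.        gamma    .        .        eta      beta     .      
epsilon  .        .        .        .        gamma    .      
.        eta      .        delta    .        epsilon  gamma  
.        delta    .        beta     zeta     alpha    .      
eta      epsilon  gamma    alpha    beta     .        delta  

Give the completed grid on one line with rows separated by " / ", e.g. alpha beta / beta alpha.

delta alpha epsilon zeta gamma eta beta / zeta beta alpha gamma epsilon delta eta / alpha gamma delta epsilon eta beta zeta / epsilon zeta beta eta delta gamma alpha / beta eta zeta delta alpha epsilon gamma / gamma delta eta beta zeta alpha epsilon / eta epsilon gamma alpha beta zeta delta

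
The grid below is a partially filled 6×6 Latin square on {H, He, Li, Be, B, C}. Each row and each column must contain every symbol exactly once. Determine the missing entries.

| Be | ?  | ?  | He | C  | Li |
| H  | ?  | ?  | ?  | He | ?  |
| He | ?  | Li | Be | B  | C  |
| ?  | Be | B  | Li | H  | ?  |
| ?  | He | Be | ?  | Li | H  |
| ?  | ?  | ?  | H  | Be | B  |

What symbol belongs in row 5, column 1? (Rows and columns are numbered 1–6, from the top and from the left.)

B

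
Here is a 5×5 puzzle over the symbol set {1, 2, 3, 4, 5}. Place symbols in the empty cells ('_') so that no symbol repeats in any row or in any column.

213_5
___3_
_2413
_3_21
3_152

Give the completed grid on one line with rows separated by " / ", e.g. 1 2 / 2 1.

2 1 3 4 5 / 1 5 2 3 4 / 5 2 4 1 3 / 4 3 5 2 1 / 3 4 1 5 2

Cell (r1,c4): row 1 has {1,2,3,5}; column 4 has {1,2,3,5} → 4.
Cell (r2,c5): row 2 has {3}; column 5 has {1,2,3,5} → 4.
Cell (r3,c1): row 3 has {1,2,3,4}; column 1 has {2,3} → 5.
Cell (r4,c1): row 4 has {1,2,3}; column 1 has {2,3,5} → 4.
Cell (r4,c3): row 4 has {1,2,3,4}; column 3 has {1,3,4} → 5.
Cell (r5,c2): row 5 has {1,2,3,5}; column 2 has {1,2,3} → 4.
Cell (r2,c1): row 2 has {3,4}; column 1 has {2,3,4,5} → 1.
Cell (r2,c2): row 2 has {1,3,4}; column 2 has {1,2,3,4} → 5.
Cell (r2,c3): row 2 has {1,3,4,5}; column 3 has {1,3,4,5} → 2.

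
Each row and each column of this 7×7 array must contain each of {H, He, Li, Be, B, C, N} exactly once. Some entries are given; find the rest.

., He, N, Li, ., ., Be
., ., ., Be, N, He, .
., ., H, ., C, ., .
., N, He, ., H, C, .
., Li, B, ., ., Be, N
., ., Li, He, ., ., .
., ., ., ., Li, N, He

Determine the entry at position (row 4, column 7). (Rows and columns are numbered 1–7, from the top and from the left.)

Li

(r1,c5) = B
(r1,c6) = H
(r2,c3) = C
(r4,c4) = B
(r4,c7) = Li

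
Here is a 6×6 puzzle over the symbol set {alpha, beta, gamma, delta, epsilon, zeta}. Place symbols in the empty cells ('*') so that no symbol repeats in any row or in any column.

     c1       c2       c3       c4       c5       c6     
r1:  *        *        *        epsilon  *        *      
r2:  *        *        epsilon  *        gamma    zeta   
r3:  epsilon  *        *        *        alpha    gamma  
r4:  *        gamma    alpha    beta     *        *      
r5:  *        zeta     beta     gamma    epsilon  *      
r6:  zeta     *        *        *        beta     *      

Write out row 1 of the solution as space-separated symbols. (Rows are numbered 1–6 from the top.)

gamma alpha zeta epsilon delta beta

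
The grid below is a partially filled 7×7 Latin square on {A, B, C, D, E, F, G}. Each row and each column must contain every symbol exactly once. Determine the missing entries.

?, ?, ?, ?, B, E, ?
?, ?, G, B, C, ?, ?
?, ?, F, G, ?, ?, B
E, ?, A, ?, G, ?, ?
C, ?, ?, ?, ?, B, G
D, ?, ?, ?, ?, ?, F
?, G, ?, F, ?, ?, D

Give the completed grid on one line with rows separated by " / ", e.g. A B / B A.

G F D C B E A / F A G B C D E / A E F G D C B / E B A D G F C / C D E A F B G / D C B E A G F / B G C F E A D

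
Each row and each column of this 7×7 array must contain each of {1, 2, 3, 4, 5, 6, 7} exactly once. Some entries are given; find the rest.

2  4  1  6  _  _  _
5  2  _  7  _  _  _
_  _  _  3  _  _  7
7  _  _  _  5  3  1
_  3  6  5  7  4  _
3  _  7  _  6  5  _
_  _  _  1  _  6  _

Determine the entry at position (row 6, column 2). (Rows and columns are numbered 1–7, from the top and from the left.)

1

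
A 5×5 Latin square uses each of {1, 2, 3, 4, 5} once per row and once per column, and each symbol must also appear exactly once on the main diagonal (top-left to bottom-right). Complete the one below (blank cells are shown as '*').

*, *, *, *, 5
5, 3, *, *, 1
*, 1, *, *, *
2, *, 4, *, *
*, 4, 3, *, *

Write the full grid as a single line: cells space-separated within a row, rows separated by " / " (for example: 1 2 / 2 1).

At row 1, column 2: row 1 has {5}; column 2 has {1,3,4}; that leaves 2.
At row 1, column 3: row 1 has {2,5}; column 3 has {3,4}; that leaves 1.
At row 2, column 3: row 2 has {1,3,5}; column 3 has {1,3,4}; that leaves 2.
At row 2, column 4: row 2 has {1,2,3,5}; column 4 is empty so far; that leaves 4.
At row 3, column 3: row 3 has {1}; column 3 has {1,2,3,4}; the diagonal has {3}; that leaves 5.
At row 4, column 2: row 4 has {2,4}; column 2 has {1,2,3,4}; that leaves 5.
At row 4, column 4: row 4 has {2,4,5}; column 4 has {4}; the diagonal has {3,5}; that leaves 1.
At row 4, column 5: row 4 has {1,2,4,5}; column 5 has {1,5}; that leaves 3.
At row 5, column 1: row 5 has {3,4}; column 1 has {2,5}; that leaves 1.
At row 5, column 5: row 5 has {1,3,4}; column 5 has {1,3,5}; the diagonal has {1,3,5}; that leaves 2.
At row 1, column 1: row 1 has {1,2,5}; column 1 has {1,2,5}; the diagonal has {1,2,3,5}; that leaves 4.
At row 1, column 4: row 1 has {1,2,4,5}; column 4 has {1,4}; that leaves 3.
At row 3, column 1: row 3 has {1,5}; column 1 has {1,2,4,5}; that leaves 3.
At row 3, column 4: row 3 has {1,3,5}; column 4 has {1,3,4}; that leaves 2.
At row 3, column 5: row 3 has {1,2,3,5}; column 5 has {1,2,3,5}; that leaves 4.
At row 5, column 4: row 5 has {1,2,3,4}; column 4 has {1,2,3,4}; that leaves 5.

4 2 1 3 5 / 5 3 2 4 1 / 3 1 5 2 4 / 2 5 4 1 3 / 1 4 3 5 2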